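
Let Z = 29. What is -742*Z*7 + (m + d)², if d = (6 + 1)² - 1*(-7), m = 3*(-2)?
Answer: -148126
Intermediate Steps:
m = -6
d = 56 (d = 7² + 7 = 49 + 7 = 56)
-742*Z*7 + (m + d)² = -21518*7 + (-6 + 56)² = -742*203 + 50² = -150626 + 2500 = -148126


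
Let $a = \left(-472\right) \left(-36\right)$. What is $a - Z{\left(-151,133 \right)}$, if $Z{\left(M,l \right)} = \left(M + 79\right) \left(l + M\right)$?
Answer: $15696$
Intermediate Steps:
$a = 16992$
$Z{\left(M,l \right)} = \left(79 + M\right) \left(M + l\right)$
$a - Z{\left(-151,133 \right)} = 16992 - \left(\left(-151\right)^{2} + 79 \left(-151\right) + 79 \cdot 133 - 20083\right) = 16992 - \left(22801 - 11929 + 10507 - 20083\right) = 16992 - 1296 = 15696$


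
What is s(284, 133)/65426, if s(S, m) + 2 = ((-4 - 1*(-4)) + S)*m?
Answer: 18885/32713 ≈ 0.57729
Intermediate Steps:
s(S, m) = -2 + S*m (s(S, m) = -2 + ((-4 - 1*(-4)) + S)*m = -2 + ((-4 + 4) + S)*m = -2 + (0 + S)*m = -2 + S*m)
s(284, 133)/65426 = (-2 + 284*133)/65426 = (-2 + 37772)*(1/65426) = 37770*(1/65426) = 18885/32713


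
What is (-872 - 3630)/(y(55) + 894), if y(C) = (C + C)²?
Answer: -2251/6497 ≈ -0.34647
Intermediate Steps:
y(C) = 4*C² (y(C) = (2*C)² = 4*C²)
(-872 - 3630)/(y(55) + 894) = (-872 - 3630)/(4*55² + 894) = -4502/(4*3025 + 894) = -4502/(12100 + 894) = -4502/12994 = -4502*1/12994 = -2251/6497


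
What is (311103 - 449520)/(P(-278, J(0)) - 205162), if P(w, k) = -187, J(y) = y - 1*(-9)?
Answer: 4773/7081 ≈ 0.67406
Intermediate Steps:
J(y) = 9 + y (J(y) = y + 9 = 9 + y)
(311103 - 449520)/(P(-278, J(0)) - 205162) = (311103 - 449520)/(-187 - 205162) = -138417/(-205349) = -138417*(-1/205349) = 4773/7081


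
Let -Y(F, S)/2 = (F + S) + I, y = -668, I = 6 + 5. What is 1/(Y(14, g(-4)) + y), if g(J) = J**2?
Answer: -1/750 ≈ -0.0013333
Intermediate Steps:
I = 11
Y(F, S) = -22 - 2*F - 2*S (Y(F, S) = -2*((F + S) + 11) = -2*(11 + F + S) = -22 - 2*F - 2*S)
1/(Y(14, g(-4)) + y) = 1/((-22 - 2*14 - 2*(-4)**2) - 668) = 1/((-22 - 28 - 2*16) - 668) = 1/((-22 - 28 - 32) - 668) = 1/(-82 - 668) = 1/(-750) = -1/750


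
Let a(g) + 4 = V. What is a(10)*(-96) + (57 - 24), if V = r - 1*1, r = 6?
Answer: -63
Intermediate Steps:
V = 5 (V = 6 - 1*1 = 6 - 1 = 5)
a(g) = 1 (a(g) = -4 + 5 = 1)
a(10)*(-96) + (57 - 24) = 1*(-96) + (57 - 24) = -96 + 33 = -63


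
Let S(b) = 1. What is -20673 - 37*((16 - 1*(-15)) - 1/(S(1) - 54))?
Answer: -1156497/53 ≈ -21821.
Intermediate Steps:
-20673 - 37*((16 - 1*(-15)) - 1/(S(1) - 54)) = -20673 - 37*((16 - 1*(-15)) - 1/(1 - 54)) = -20673 - 37*((16 + 15) - 1/(-53)) = -20673 - 37*(31 - 1*(-1/53)) = -20673 - 37*(31 + 1/53) = -20673 - 37*1644/53 = -20673 - 60828/53 = -1156497/53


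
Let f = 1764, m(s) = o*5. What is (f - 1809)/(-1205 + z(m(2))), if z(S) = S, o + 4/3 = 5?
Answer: 27/712 ≈ 0.037921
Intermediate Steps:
o = 11/3 (o = -4/3 + 5 = 11/3 ≈ 3.6667)
m(s) = 55/3 (m(s) = (11/3)*5 = 55/3)
(f - 1809)/(-1205 + z(m(2))) = (1764 - 1809)/(-1205 + 55/3) = -45/(-3560/3) = -45*(-3/3560) = 27/712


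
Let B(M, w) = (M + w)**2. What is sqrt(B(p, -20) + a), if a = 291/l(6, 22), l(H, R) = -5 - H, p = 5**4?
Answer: 8*sqrt(691966)/11 ≈ 604.98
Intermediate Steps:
p = 625
a = -291/11 (a = 291/(-5 - 1*6) = 291/(-5 - 6) = 291/(-11) = 291*(-1/11) = -291/11 ≈ -26.455)
sqrt(B(p, -20) + a) = sqrt((625 - 20)**2 - 291/11) = sqrt(605**2 - 291/11) = sqrt(366025 - 291/11) = sqrt(4025984/11) = 8*sqrt(691966)/11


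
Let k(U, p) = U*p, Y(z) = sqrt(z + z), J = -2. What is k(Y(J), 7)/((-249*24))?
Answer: -7*I/2988 ≈ -0.0023427*I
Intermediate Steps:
Y(z) = sqrt(2)*sqrt(z) (Y(z) = sqrt(2*z) = sqrt(2)*sqrt(z))
k(Y(J), 7)/((-249*24)) = ((sqrt(2)*sqrt(-2))*7)/((-249*24)) = ((sqrt(2)*(I*sqrt(2)))*7)/(-5976) = ((2*I)*7)*(-1/5976) = (14*I)*(-1/5976) = -7*I/2988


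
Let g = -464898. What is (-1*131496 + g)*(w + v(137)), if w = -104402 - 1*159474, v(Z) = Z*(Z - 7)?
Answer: 146752286004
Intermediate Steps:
v(Z) = Z*(-7 + Z)
w = -263876 (w = -104402 - 159474 = -263876)
(-1*131496 + g)*(w + v(137)) = (-1*131496 - 464898)*(-263876 + 137*(-7 + 137)) = (-131496 - 464898)*(-263876 + 137*130) = -596394*(-263876 + 17810) = -596394*(-246066) = 146752286004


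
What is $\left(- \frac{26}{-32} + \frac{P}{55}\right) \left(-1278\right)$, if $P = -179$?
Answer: $\frac{1373211}{440} \approx 3120.9$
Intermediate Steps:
$\left(- \frac{26}{-32} + \frac{P}{55}\right) \left(-1278\right) = \left(- \frac{26}{-32} - \frac{179}{55}\right) \left(-1278\right) = \left(\left(-26\right) \left(- \frac{1}{32}\right) - \frac{179}{55}\right) \left(-1278\right) = \left(\frac{13}{16} - \frac{179}{55}\right) \left(-1278\right) = \left(- \frac{2149}{880}\right) \left(-1278\right) = \frac{1373211}{440}$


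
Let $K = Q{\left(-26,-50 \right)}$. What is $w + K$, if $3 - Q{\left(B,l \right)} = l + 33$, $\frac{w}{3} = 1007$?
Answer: $3041$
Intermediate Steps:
$w = 3021$ ($w = 3 \cdot 1007 = 3021$)
$Q{\left(B,l \right)} = -30 - l$ ($Q{\left(B,l \right)} = 3 - \left(l + 33\right) = 3 - \left(33 + l\right) = -30 - l$)
$K = 20$ ($K = -30 - -50 = -30 + 50 = 20$)
$w + K = 3021 + 20 = 3041$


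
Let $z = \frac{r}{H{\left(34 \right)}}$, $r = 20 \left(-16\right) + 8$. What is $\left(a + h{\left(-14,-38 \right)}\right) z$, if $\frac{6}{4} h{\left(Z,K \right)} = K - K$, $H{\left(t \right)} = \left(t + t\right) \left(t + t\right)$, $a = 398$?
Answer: $- \frac{7761}{289} \approx -26.855$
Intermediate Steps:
$H{\left(t \right)} = 4 t^{2}$ ($H{\left(t \right)} = 2 t 2 t = 4 t^{2}$)
$h{\left(Z,K \right)} = 0$ ($h{\left(Z,K \right)} = \frac{2 \left(K - K\right)}{3} = \frac{2}{3} \cdot 0 = 0$)
$r = -312$ ($r = -320 + 8 = -312$)
$z = - \frac{39}{578}$ ($z = - \frac{312}{4 \cdot 34^{2}} = - \frac{312}{4 \cdot 1156} = - \frac{312}{4624} = \left(-312\right) \frac{1}{4624} = - \frac{39}{578} \approx -0.067474$)
$\left(a + h{\left(-14,-38 \right)}\right) z = \left(398 + 0\right) \left(- \frac{39}{578}\right) = 398 \left(- \frac{39}{578}\right) = - \frac{7761}{289}$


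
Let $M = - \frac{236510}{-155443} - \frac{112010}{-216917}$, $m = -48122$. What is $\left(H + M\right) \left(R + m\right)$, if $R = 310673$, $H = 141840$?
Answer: $\frac{1255692782217739342140}{33718229231} \approx 3.7241 \cdot 10^{10}$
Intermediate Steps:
$M = \frac{68714210100}{33718229231}$ ($M = \left(-236510\right) \left(- \frac{1}{155443}\right) - - \frac{112010}{216917} = \frac{236510}{155443} + \frac{112010}{216917} = \frac{68714210100}{33718229231} \approx 2.0379$)
$\left(H + M\right) \left(R + m\right) = \left(141840 + \frac{68714210100}{33718229231}\right) \left(310673 - 48122\right) = \frac{4782662348335140}{33718229231} \cdot 262551 = \frac{1255692782217739342140}{33718229231}$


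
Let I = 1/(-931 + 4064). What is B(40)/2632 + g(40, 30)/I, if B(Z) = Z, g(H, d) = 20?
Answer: 20615145/329 ≈ 62660.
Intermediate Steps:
I = 1/3133 ≈ 0.00031918
B(40)/2632 + g(40, 30)/I = 40/2632 + 20/(1/3133) = 40*(1/2632) + 20*3133 = 5/329 + 62660 = 20615145/329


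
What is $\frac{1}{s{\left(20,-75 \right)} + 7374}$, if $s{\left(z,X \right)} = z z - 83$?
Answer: $\frac{1}{7691} \approx 0.00013002$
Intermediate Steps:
$s{\left(z,X \right)} = -83 + z^{2}$ ($s{\left(z,X \right)} = z^{2} - 83 = -83 + z^{2}$)
$\frac{1}{s{\left(20,-75 \right)} + 7374} = \frac{1}{\left(-83 + 20^{2}\right) + 7374} = \frac{1}{\left(-83 + 400\right) + 7374} = \frac{1}{317 + 7374} = \frac{1}{7691}$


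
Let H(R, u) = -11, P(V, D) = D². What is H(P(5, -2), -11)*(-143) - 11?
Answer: 1562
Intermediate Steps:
H(P(5, -2), -11)*(-143) - 11 = -11*(-143) - 11 = 1573 - 11 = 1562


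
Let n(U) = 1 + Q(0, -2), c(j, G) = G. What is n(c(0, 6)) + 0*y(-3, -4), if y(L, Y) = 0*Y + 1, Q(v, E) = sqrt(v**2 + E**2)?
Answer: 3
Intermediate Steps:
Q(v, E) = sqrt(E**2 + v**2)
y(L, Y) = 1 (y(L, Y) = 0 + 1 = 1)
n(U) = 3 (n(U) = 1 + sqrt((-2)**2 + 0**2) = 1 + sqrt(4 + 0) = 1 + sqrt(4) = 1 + 2 = 3)
n(c(0, 6)) + 0*y(-3, -4) = 3 + 0*1 = 3 + 0 = 3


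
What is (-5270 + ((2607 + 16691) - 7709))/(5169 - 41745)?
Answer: -6319/36576 ≈ -0.17276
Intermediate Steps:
(-5270 + ((2607 + 16691) - 7709))/(5169 - 41745) = (-5270 + (19298 - 7709))/(-36576) = (-5270 + 11589)*(-1/36576) = 6319*(-1/36576) = -6319/36576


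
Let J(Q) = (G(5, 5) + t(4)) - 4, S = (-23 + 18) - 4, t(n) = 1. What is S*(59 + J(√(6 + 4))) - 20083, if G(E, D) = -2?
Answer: -20569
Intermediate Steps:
S = -9 (S = -5 - 4 = -9)
J(Q) = -5 (J(Q) = (-2 + 1) - 4 = -1 - 4 = -5)
S*(59 + J(√(6 + 4))) - 20083 = -9*(59 - 5) - 20083 = -9*54 - 20083 = -486 - 20083 = -20569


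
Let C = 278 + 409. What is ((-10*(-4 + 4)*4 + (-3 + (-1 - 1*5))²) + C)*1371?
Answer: 1052928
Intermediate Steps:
C = 687
((-10*(-4 + 4)*4 + (-3 + (-1 - 1*5))²) + C)*1371 = ((-10*(-4 + 4)*4 + (-3 + (-1 - 1*5))²) + 687)*1371 = ((-0*4 + (-3 + (-1 - 5))²) + 687)*1371 = ((-10*0 + (-3 - 6)²) + 687)*1371 = ((0 + (-9)²) + 687)*1371 = ((0 + 81) + 687)*1371 = (81 + 687)*1371 = 768*1371 = 1052928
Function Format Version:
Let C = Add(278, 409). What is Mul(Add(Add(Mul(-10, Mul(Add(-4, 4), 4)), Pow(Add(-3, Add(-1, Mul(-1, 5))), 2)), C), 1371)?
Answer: 1052928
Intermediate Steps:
C = 687
Mul(Add(Add(Mul(-10, Mul(Add(-4, 4), 4)), Pow(Add(-3, Add(-1, Mul(-1, 5))), 2)), C), 1371) = Mul(Add(Add(Mul(-10, Mul(Add(-4, 4), 4)), Pow(Add(-3, Add(-1, Mul(-1, 5))), 2)), 687), 1371) = Mul(Add(Add(Mul(-10, Mul(0, 4)), Pow(Add(-3, Add(-1, -5)), 2)), 687), 1371) = Mul(Add(Add(Mul(-10, 0), Pow(Add(-3, -6), 2)), 687), 1371) = Mul(Add(Add(0, Pow(-9, 2)), 687), 1371) = Mul(Add(Add(0, 81), 687), 1371) = Mul(Add(81, 687), 1371) = Mul(768, 1371) = 1052928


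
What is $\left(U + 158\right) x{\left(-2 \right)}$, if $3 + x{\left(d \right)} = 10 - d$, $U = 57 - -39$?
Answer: $2286$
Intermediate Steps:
$U = 96$ ($U = 57 + 39 = 96$)
$x{\left(d \right)} = 7 - d$ ($x{\left(d \right)} = -3 - \left(-10 + d\right) = 7 - d$)
$\left(U + 158\right) x{\left(-2 \right)} = \left(96 + 158\right) \left(7 - -2\right) = 254 \left(7 + 2\right) = 254 \cdot 9 = 2286$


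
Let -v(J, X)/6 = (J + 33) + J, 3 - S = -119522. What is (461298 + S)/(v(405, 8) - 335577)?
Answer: -580823/340635 ≈ -1.7051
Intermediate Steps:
S = 119525 (S = 3 - 1*(-119522) = 3 + 119522 = 119525)
v(J, X) = -198 - 12*J (v(J, X) = -6*((J + 33) + J) = -6*((33 + J) + J) = -6*(33 + 2*J) = -198 - 12*J)
(461298 + S)/(v(405, 8) - 335577) = (461298 + 119525)/((-198 - 12*405) - 335577) = 580823/((-198 - 4860) - 335577) = 580823/(-5058 - 335577) = 580823/(-340635) = 580823*(-1/340635) = -580823/340635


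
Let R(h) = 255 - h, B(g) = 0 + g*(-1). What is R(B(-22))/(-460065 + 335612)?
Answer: -233/124453 ≈ -0.0018722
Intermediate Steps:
B(g) = -g (B(g) = 0 - g = -g)
R(B(-22))/(-460065 + 335612) = (255 - (-1)*(-22))/(-460065 + 335612) = (255 - 1*22)/(-124453) = (255 - 22)*(-1/124453) = 233*(-1/124453) = -233/124453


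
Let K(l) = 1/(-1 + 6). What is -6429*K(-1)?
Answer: -6429/5 ≈ -1285.8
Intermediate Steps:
K(l) = ⅕ (K(l) = 1/5 = ⅕)
-6429*K(-1) = -6429*⅕ = -6429/5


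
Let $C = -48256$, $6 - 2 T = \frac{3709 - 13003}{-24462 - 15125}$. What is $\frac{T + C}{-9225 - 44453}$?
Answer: $\frac{955098079}{1062475493} \approx 0.89894$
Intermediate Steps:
$T = \frac{114114}{39587}$ ($T = 3 - \frac{\left(3709 - 13003\right) \frac{1}{-24462 - 15125}}{2} = 3 - \frac{\left(-9294\right) \frac{1}{-39587}}{2} = 3 - \frac{\left(-9294\right) \left(- \frac{1}{39587}\right)}{2} = 3 - \frac{4647}{39587} = \frac{114114}{39587} \approx 2.8826$)
$\frac{T + C}{-9225 - 44453} = \frac{\frac{114114}{39587} - 48256}{-9225 - 44453} = - \frac{1910196158}{39587 \left(-53678\right)} = \left(- \frac{1910196158}{39587}\right) \left(- \frac{1}{53678}\right) = \frac{955098079}{1062475493}$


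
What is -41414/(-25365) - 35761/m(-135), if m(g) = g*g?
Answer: -10153841/30818475 ≈ -0.32947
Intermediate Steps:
m(g) = g²
-41414/(-25365) - 35761/m(-135) = -41414/(-25365) - 35761/((-135)²) = -41414*(-1/25365) - 35761/18225 = 41414/25365 - 35761*1/18225 = 41414/25365 - 35761/18225 = -10153841/30818475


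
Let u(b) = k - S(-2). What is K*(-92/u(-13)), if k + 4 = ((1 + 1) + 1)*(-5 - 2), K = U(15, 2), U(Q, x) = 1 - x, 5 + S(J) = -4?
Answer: -23/4 ≈ -5.7500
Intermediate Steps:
S(J) = -9 (S(J) = -5 - 4 = -9)
K = -1 (K = 1 - 1*2 = 1 - 2 = -1)
k = -25 (k = -4 + ((1 + 1) + 1)*(-5 - 2) = -4 + (2 + 1)*(-7) = -4 + 3*(-7) = -4 - 21 = -25)
u(b) = -16 (u(b) = -25 - 1*(-9) = -25 + 9 = -16)
K*(-92/u(-13)) = -(-92)/(-16) = -(-92)*(-1)/16 = -1*23/4 = -23/4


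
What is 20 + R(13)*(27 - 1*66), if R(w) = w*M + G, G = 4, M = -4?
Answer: 1892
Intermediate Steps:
R(w) = 4 - 4*w (R(w) = w*(-4) + 4 = -4*w + 4 = 4 - 4*w)
20 + R(13)*(27 - 1*66) = 20 + (4 - 4*13)*(27 - 1*66) = 20 + (4 - 52)*(27 - 66) = 20 - 48*(-39) = 20 + 1872 = 1892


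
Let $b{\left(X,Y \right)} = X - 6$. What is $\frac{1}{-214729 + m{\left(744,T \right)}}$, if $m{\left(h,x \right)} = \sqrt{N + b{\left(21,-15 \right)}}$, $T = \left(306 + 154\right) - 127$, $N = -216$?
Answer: $- \frac{214729}{46108543642} - \frac{i \sqrt{201}}{46108543642} \approx -4.657 \cdot 10^{-6} - 3.0748 \cdot 10^{-10} i$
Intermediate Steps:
$b{\left(X,Y \right)} = -6 + X$
$T = 333$ ($T = 460 - 127 = 333$)
$m{\left(h,x \right)} = i \sqrt{201}$ ($m{\left(h,x \right)} = \sqrt{-216 + \left(-6 + 21\right)} = \sqrt{-216 + 15} = \sqrt{-201} = i \sqrt{201}$)
$\frac{1}{-214729 + m{\left(744,T \right)}} = \frac{1}{-214729 + i \sqrt{201}}$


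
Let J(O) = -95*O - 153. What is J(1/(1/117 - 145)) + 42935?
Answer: 725764963/16964 ≈ 42783.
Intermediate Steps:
J(O) = -153 - 95*O
J(1/(1/117 - 145)) + 42935 = (-153 - 95/(1/117 - 145)) + 42935 = (-153 - 95/(-16964/117)) + 42935 = (-153 - 95*(-117/16964)) + 42935 = (-153 + 11115/16964) + 42935 = -2584377/16964 + 42935 = 725764963/16964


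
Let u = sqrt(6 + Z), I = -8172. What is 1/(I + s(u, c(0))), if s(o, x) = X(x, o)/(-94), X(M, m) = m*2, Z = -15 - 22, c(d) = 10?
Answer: -18051948/147520519087 + 47*I*sqrt(31)/147520519087 ≈ -0.00012237 + 1.7739e-9*I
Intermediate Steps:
Z = -37
u = I*sqrt(31) (u = sqrt(6 - 37) = sqrt(-31) = I*sqrt(31) ≈ 5.5678*I)
X(M, m) = 2*m
s(o, x) = -o/47 (s(o, x) = (2*o)/(-94) = (2*o)*(-1/94) = -o/47)
1/(I + s(u, c(0))) = 1/(-8172 - I*sqrt(31)/47)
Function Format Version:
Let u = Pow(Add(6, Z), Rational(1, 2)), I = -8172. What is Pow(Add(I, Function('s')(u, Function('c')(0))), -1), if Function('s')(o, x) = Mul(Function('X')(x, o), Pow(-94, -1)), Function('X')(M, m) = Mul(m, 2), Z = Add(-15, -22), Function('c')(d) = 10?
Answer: Add(Rational(-18051948, 147520519087), Mul(Rational(47, 147520519087), I, Pow(31, Rational(1, 2)))) ≈ Add(-0.00012237, Mul(1.7739e-9, I))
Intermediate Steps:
Z = -37
u = Mul(I, Pow(31, Rational(1, 2))) (u = Pow(Add(6, -37), Rational(1, 2)) = Pow(-31, Rational(1, 2)) = Mul(I, Pow(31, Rational(1, 2))) ≈ Mul(5.5678, I))
Function('X')(M, m) = Mul(2, m)
Function('s')(o, x) = Mul(Rational(-1, 47), o) (Function('s')(o, x) = Mul(Mul(2, o), Pow(-94, -1)) = Mul(Mul(2, o), Rational(-1, 94)) = Mul(Rational(-1, 47), o))
Pow(Add(I, Function('s')(u, Function('c')(0))), -1) = Pow(Add(-8172, Mul(Rational(-1, 47), Mul(I, Pow(31, Rational(1, 2))))), -1) = Pow(Add(-8172, Mul(Rational(-1, 47), I, Pow(31, Rational(1, 2)))), -1)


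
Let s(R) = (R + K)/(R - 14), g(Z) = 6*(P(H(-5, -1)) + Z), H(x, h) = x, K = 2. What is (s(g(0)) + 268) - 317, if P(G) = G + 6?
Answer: -50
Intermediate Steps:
P(G) = 6 + G
g(Z) = 6 + 6*Z (g(Z) = 6*((6 - 5) + Z) = 6*(1 + Z) = 6 + 6*Z)
s(R) = (2 + R)/(-14 + R) (s(R) = (R + 2)/(R - 14) = (2 + R)/(-14 + R))
(s(g(0)) + 268) - 317 = ((2 + (6 + 6*0))/(-14 + (6 + 6*0)) + 268) - 317 = ((2 + (6 + 0))/(-14 + (6 + 0)) + 268) - 317 = ((2 + 6)/(-14 + 6) + 268) - 317 = (8/(-8) + 268) - 317 = (-1/8*8 + 268) - 317 = (-1 + 268) - 317 = 267 - 317 = -50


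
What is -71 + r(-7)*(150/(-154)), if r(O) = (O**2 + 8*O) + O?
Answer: -631/11 ≈ -57.364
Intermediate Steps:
r(O) = O**2 + 9*O
-71 + r(-7)*(150/(-154)) = -71 + (-7*(9 - 7))*(150/(-154)) = -71 + (-7*2)*(150*(-1/154)) = -71 - 14*(-75/77) = -71 + 150/11 = -631/11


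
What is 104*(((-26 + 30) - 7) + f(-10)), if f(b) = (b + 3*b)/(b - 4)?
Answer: -104/7 ≈ -14.857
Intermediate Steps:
f(b) = 4*b/(-4 + b) (f(b) = (4*b)/(-4 + b) = 4*b/(-4 + b))
104*(((-26 + 30) - 7) + f(-10)) = 104*(((-26 + 30) - 7) + 4*(-10)/(-4 - 10)) = 104*((4 - 7) + 4*(-10)/(-14)) = 104*(-3 + 4*(-10)*(-1/14)) = 104*(-3 + 20/7) = 104*(-1/7) = -104/7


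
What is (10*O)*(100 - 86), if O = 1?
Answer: 140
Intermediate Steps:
(10*O)*(100 - 86) = (10*1)*(100 - 86) = 10*14 = 140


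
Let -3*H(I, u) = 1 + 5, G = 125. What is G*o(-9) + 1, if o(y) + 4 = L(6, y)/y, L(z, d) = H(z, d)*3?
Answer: -1247/3 ≈ -415.67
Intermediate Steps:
H(I, u) = -2 (H(I, u) = -(1 + 5)/3 = -⅓*6 = -2)
L(z, d) = -6 (L(z, d) = -2*3 = -6)
o(y) = -4 - 6/y
G*o(-9) + 1 = 125*(-4 - 6/(-9)) + 1 = 125*(-4 - 6*(-⅑)) + 1 = 125*(-4 + ⅔) + 1 = 125*(-10/3) + 1 = -1250/3 + 1 = -1247/3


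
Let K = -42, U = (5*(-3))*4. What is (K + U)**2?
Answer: 10404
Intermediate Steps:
U = -60 (U = -15*4 = -60)
(K + U)**2 = (-42 - 60)**2 = (-102)**2 = 10404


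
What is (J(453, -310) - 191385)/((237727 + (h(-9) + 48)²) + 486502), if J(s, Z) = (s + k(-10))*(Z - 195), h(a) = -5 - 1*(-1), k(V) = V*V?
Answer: -94130/145233 ≈ -0.64813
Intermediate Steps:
k(V) = V²
h(a) = -4 (h(a) = -5 + 1 = -4)
J(s, Z) = (-195 + Z)*(100 + s) (J(s, Z) = (s + (-10)²)*(Z - 195) = (s + 100)*(-195 + Z) = (100 + s)*(-195 + Z) = (-195 + Z)*(100 + s))
(J(453, -310) - 191385)/((237727 + (h(-9) + 48)²) + 486502) = ((-19500 - 195*453 + 100*(-310) - 310*453) - 191385)/((237727 + (-4 + 48)²) + 486502) = ((-19500 - 88335 - 31000 - 140430) - 191385)/((237727 + 44²) + 486502) = (-279265 - 191385)/((237727 + 1936) + 486502) = -470650/(239663 + 486502) = -470650/726165 = -470650*1/726165 = -94130/145233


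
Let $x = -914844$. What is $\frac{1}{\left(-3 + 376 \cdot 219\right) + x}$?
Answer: $- \frac{1}{832503} \approx -1.2012 \cdot 10^{-6}$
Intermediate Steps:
$\frac{1}{\left(-3 + 376 \cdot 219\right) + x} = \frac{1}{\left(-3 + 376 \cdot 219\right) - 914844} = \frac{1}{\left(-3 + 82344\right) - 914844} = \frac{1}{82341 - 914844} = \frac{1}{-832503} = - \frac{1}{832503}$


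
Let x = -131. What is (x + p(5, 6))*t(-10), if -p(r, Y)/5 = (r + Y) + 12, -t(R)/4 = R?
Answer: -9840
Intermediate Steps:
t(R) = -4*R
p(r, Y) = -60 - 5*Y - 5*r (p(r, Y) = -5*((r + Y) + 12) = -5*((Y + r) + 12) = -5*(12 + Y + r) = -60 - 5*Y - 5*r)
(x + p(5, 6))*t(-10) = (-131 + (-60 - 5*6 - 5*5))*(-4*(-10)) = (-131 + (-60 - 30 - 25))*40 = (-131 - 115)*40 = -246*40 = -9840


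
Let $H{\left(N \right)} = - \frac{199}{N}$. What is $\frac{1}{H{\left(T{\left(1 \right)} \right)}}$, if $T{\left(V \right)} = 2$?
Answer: $- \frac{2}{199} \approx -0.01005$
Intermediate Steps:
$\frac{1}{H{\left(T{\left(1 \right)} \right)}} = \frac{1}{\left(-199\right) \frac{1}{2}} = \frac{1}{- \frac{199}{2}} = - \frac{2}{199}$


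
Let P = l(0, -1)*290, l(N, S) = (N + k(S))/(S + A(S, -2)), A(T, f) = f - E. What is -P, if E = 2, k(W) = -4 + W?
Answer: -290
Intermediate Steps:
A(T, f) = -2 + f (A(T, f) = f - 1*2 = f - 2 = -2 + f)
l(N, S) = (-4 + N + S)/(-4 + S) (l(N, S) = (N + (-4 + S))/(S + (-2 - 2)) = (-4 + N + S)/(S - 4) = (-4 + N + S)/(-4 + S))
P = 290 (P = ((-4 + 0 - 1)/(-4 - 1))*290 = (-5/(-5))*290 = -⅕*(-5)*290 = 1*290 = 290)
-P = -1*290 = -290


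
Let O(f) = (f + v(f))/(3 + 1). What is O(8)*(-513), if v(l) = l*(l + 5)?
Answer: -14364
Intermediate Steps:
v(l) = l*(5 + l)
O(f) = f/4 + f*(5 + f)/4 (O(f) = (f + f*(5 + f))/(3 + 1) = (f + f*(5 + f))/4 = (f + f*(5 + f))*(¼) = f/4 + f*(5 + f)/4)
O(8)*(-513) = ((¼)*8*(6 + 8))*(-513) = ((¼)*8*14)*(-513) = 28*(-513) = -14364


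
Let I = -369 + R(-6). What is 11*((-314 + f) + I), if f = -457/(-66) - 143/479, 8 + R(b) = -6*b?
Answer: -20497705/2874 ≈ -7132.1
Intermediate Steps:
R(b) = -8 - 6*b
f = 209465/31614 (f = -457*(-1/66) - 143*1/479 = 457/66 - 143/479 = 209465/31614 ≈ 6.6257)
I = -341 (I = -369 + (-8 - 6*(-6)) = -369 + (-8 + 36) = -369 + 28 = -341)
11*((-314 + f) + I) = 11*((-314 + 209465/31614) - 341) = 11*(-9717331/31614 - 341) = 11*(-20497705/31614) = -20497705/2874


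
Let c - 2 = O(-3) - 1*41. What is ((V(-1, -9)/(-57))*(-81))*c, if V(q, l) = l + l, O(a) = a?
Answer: 20412/19 ≈ 1074.3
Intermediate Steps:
V(q, l) = 2*l
c = -42 (c = 2 + (-3 - 1*41) = 2 + (-3 - 41) = 2 - 44 = -42)
((V(-1, -9)/(-57))*(-81))*c = (((2*(-9))/(-57))*(-81))*(-42) = (-18*(-1/57)*(-81))*(-42) = ((6/19)*(-81))*(-42) = -486/19*(-42) = 20412/19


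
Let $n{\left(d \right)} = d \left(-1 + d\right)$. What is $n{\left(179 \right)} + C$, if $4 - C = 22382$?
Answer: $9484$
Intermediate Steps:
$C = -22378$ ($C = 4 - 22382 = -22378$)
$n{\left(179 \right)} + C = 179 \left(-1 + 179\right) - 22378 = 179 \cdot 178 - 22378 = 31862 - 22378 = 9484$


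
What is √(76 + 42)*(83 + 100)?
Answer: 183*√118 ≈ 1987.9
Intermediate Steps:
√(76 + 42)*(83 + 100) = √118*183 = 183*√118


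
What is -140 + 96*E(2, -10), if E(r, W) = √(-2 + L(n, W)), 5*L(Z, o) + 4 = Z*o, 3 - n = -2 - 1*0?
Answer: -140 + 768*I*√5/5 ≈ -140.0 + 343.46*I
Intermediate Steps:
n = 5 (n = 3 - (-2 - 1*0) = 3 - (-2 + 0) = 3 - 1*(-2) = 3 + 2 = 5)
L(Z, o) = -⅘ + Z*o/5 (L(Z, o) = -⅘ + (Z*o)/5 = -⅘ + Z*o/5)
E(r, W) = √(-14/5 + W) (E(r, W) = √(-2 + (-⅘ + (⅕)*5*W)) = √(-2 + (-⅘ + W)) = √(-14/5 + W))
-140 + 96*E(2, -10) = -140 + 96*(√(-70 + 25*(-10))/5) = -140 + 96*(√(-70 - 250)/5) = -140 + 96*(√(-320)/5) = -140 + 96*((8*I*√5)/5) = -140 + 96*(8*I*√5/5) = -140 + 768*I*√5/5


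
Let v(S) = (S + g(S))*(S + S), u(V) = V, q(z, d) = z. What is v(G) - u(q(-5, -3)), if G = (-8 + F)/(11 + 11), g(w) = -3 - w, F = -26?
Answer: 157/11 ≈ 14.273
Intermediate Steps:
G = -17/11 (G = (-8 - 26)/(11 + 11) = -34/22 = -34*1/22 = -17/11 ≈ -1.5455)
v(S) = -6*S (v(S) = (S + (-3 - S))*(S + S) = -6*S)
v(G) - u(q(-5, -3)) = -6*(-17/11) - 1*(-5) = 102/11 + 5 = 157/11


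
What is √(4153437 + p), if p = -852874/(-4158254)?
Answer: 4*√1122146870924206742/2079127 ≈ 2038.0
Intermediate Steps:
p = 426437/2079127 (p = -852874*(-1/4158254) = 426437/2079127 ≈ 0.20510)
√(4153437 + p) = √(4153437 + 426437/2079127) = √(8635523435936/2079127) = 4*√1122146870924206742/2079127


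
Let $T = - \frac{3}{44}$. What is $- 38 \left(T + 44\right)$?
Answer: $- \frac{36727}{22} \approx -1669.4$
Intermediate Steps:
$T = - \frac{3}{44}$ ($T = \left(-3\right) \frac{1}{44} = - \frac{3}{44} \approx -0.068182$)
$- 38 \left(T + 44\right) = - 38 \left(- \frac{3}{44} + 44\right) = \left(-38\right) \frac{1933}{44} = - \frac{36727}{22}$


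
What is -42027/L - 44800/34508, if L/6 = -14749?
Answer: -209521957/254479246 ≈ -0.82334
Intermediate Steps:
L = -88494 (L = 6*(-14749) = -88494)
-42027/L - 44800/34508 = -42027/(-88494) - 44800/34508 = -42027*(-1/88494) - 44800*1/34508 = 14009/29498 - 11200/8627 = -209521957/254479246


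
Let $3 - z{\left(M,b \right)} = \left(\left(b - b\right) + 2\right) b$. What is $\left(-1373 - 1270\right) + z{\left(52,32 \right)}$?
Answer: $-2704$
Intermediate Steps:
$z{\left(M,b \right)} = 3 - 2 b$ ($z{\left(M,b \right)} = 3 - \left(\left(b - b\right) + 2\right) b = 3 - \left(0 + 2\right) b = 3 - 2 b$)
$\left(-1373 - 1270\right) + z{\left(52,32 \right)} = \left(-1373 - 1270\right) + \left(3 - 64\right) = -2643 + \left(3 - 64\right) = -2643 - 61 = -2704$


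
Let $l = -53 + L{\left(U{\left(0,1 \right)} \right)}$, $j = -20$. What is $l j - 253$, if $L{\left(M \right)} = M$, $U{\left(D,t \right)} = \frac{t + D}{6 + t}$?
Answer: $\frac{5629}{7} \approx 804.14$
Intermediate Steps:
$U{\left(D,t \right)} = \frac{D + t}{6 + t}$
$l = - \frac{370}{7}$ ($l = -53 + \frac{0 + 1}{6 + 1} = -53 + \frac{1}{7} \cdot 1 = -53 + \frac{1}{7} = - \frac{370}{7} \approx -52.857$)
$l j - 253 = \left(- \frac{370}{7}\right) \left(-20\right) - 253 = \frac{7400}{7} - 253 = \frac{5629}{7}$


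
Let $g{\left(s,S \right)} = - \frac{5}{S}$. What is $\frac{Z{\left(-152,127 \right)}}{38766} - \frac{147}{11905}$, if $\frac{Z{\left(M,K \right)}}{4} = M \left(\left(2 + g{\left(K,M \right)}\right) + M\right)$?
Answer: $\frac{539899649}{230754615} \approx 2.3397$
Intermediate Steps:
$Z{\left(M,K \right)} = 4 M \left(2 + M - \frac{5}{M}\right)$ ($Z{\left(M,K \right)} = 4 M \left(\left(2 - \frac{5}{M}\right) + M\right) = 4 M \left(2 + M - \frac{5}{M}\right)$)
$\frac{Z{\left(-152,127 \right)}}{38766} - \frac{147}{11905} = \frac{-20 + 4 \left(-152\right) \left(2 - 152\right)}{38766} - \frac{147}{11905} = \left(-20 + 4 \left(-152\right) \left(-150\right)\right) \frac{1}{38766} - \frac{147}{11905} = \left(-20 + 91200\right) \frac{1}{38766} - \frac{147}{11905} = 91180 \cdot \frac{1}{38766} - \frac{147}{11905} = \frac{45590}{19383} - \frac{147}{11905} = \frac{539899649}{230754615}$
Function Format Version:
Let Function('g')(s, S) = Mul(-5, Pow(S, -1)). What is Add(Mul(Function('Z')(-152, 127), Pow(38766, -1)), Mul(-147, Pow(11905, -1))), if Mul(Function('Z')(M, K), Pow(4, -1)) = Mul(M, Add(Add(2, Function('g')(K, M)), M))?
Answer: Rational(539899649, 230754615) ≈ 2.3397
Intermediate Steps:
Function('Z')(M, K) = Mul(4, M, Add(2, M, Mul(-5, Pow(M, -1)))) (Function('Z')(M, K) = Mul(4, Mul(M, Add(Add(2, Mul(-5, Pow(M, -1))), M))) = Mul(4, Mul(M, Add(2, M, Mul(-5, Pow(M, -1))))) = Mul(4, M, Add(2, M, Mul(-5, Pow(M, -1)))))
Add(Mul(Function('Z')(-152, 127), Pow(38766, -1)), Mul(-147, Pow(11905, -1))) = Add(Mul(Add(-20, Mul(4, -152, Add(2, -152))), Pow(38766, -1)), Mul(-147, Pow(11905, -1))) = Add(Mul(Add(-20, Mul(4, -152, -150)), Rational(1, 38766)), Mul(-147, Rational(1, 11905))) = Add(Mul(Add(-20, 91200), Rational(1, 38766)), Rational(-147, 11905)) = Add(Mul(91180, Rational(1, 38766)), Rational(-147, 11905)) = Add(Rational(45590, 19383), Rational(-147, 11905)) = Rational(539899649, 230754615)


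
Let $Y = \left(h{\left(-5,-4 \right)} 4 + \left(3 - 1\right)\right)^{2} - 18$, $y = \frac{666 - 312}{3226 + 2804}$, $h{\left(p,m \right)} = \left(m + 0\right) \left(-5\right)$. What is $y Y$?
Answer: $\frac{395654}{1005} \approx 393.69$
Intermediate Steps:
$h{\left(p,m \right)} = - 5 m$ ($h{\left(p,m \right)} = m \left(-5\right) = - 5 m$)
$y = \frac{59}{1005}$ ($y = \frac{354}{6030} = 354 \cdot \frac{1}{6030} = \frac{59}{1005} \approx 0.058706$)
$Y = 6706$ ($Y = \left(\left(-5\right) \left(-4\right) 4 + \left(3 - 1\right)\right)^{2} - 18 = \left(20 \cdot 4 + 2\right)^{2} - 18 = \left(80 + 2\right)^{2} - 18 = 82^{2} - 18 = 6724 - 18 = 6706$)
$y Y = \frac{59}{1005} \cdot 6706 = \frac{395654}{1005}$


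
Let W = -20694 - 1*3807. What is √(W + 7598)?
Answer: I*√16903 ≈ 130.01*I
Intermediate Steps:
W = -24501 (W = -20694 - 3807 = -24501)
√(W + 7598) = √(-24501 + 7598) = √(-16903) = I*√16903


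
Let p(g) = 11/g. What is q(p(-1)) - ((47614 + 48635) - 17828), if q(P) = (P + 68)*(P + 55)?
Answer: -75913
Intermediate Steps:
q(P) = (55 + P)*(68 + P) (q(P) = (68 + P)*(55 + P) = (55 + P)*(68 + P))
q(p(-1)) - ((47614 + 48635) - 17828) = (3740 + (11/(-1))² + 123*(11/(-1))) - ((47614 + 48635) - 17828) = (3740 + (11*(-1))² + 123*(11*(-1))) - (96249 - 17828) = (3740 + (-11)² + 123*(-11)) - 1*78421 = (3740 + 121 - 1353) - 78421 = 2508 - 78421 = -75913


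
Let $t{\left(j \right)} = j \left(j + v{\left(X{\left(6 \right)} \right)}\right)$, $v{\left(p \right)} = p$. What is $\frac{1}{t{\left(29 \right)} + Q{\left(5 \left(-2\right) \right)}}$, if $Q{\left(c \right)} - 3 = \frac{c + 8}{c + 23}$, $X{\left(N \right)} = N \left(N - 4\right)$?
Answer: $\frac{13}{15494} \approx 0.00083903$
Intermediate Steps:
$X{\left(N \right)} = N \left(-4 + N\right)$
$t{\left(j \right)} = j \left(12 + j\right)$ ($t{\left(j \right)} = j \left(j + 6 \left(-4 + 6\right)\right) = j \left(j + 6 \cdot 2\right) = j \left(j + 12\right) = j \left(12 + j\right)$)
$Q{\left(c \right)} = 3 + \frac{8 + c}{23 + c}$ ($Q{\left(c \right)} = 3 + \frac{c + 8}{c + 23} = 3 + \frac{8 + c}{23 + c}$)
$\frac{1}{t{\left(29 \right)} + Q{\left(5 \left(-2\right) \right)}} = \frac{1}{29 \left(12 + 29\right) + \frac{77 + 4 \cdot 5 \left(-2\right)}{23 + 5 \left(-2\right)}} = \frac{1}{29 \cdot 41 + \frac{77 + 4 \left(-10\right)}{23 - 10}} = \frac{1}{1189 + \frac{77 - 40}{13}} = \frac{1}{1189 + \frac{1}{13} \cdot 37} = \frac{1}{1189 + \frac{37}{13}} = \frac{1}{\frac{15494}{13}} = \frac{13}{15494}$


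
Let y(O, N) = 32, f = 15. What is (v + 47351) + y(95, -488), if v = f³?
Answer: 50758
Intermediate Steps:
v = 3375 (v = 15³ = 3375)
(v + 47351) + y(95, -488) = (3375 + 47351) + 32 = 50726 + 32 = 50758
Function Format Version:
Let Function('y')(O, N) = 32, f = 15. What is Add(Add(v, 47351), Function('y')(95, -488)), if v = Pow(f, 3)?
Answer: 50758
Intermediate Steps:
v = 3375 (v = Pow(15, 3) = 3375)
Add(Add(v, 47351), Function('y')(95, -488)) = Add(Add(3375, 47351), 32) = Add(50726, 32) = 50758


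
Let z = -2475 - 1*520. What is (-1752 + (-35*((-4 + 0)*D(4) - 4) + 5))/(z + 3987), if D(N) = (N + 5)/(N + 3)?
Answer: -1427/992 ≈ -1.4385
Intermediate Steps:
D(N) = (5 + N)/(3 + N)
z = -2995 (z = -2475 - 520 = -2995)
(-1752 + (-35*((-4 + 0)*D(4) - 4) + 5))/(z + 3987) = (-1752 + (-35*((-4 + 0)*((5 + 4)/(3 + 4)) - 4) + 5))/(-2995 + 3987) = (-1752 + (-35*(-4*9/7 - 4) + 5))/992 = (-1752 + (-35*(-4*9/7 - 4) + 5))*(1/992) = (-1752 + (-35*(-36/7 - 4) + 5))*(1/992) = (-1752 + (-35*(-64/7) + 5))*(1/992) = (-1752 + (320 + 5))*(1/992) = (-1752 + 325)*(1/992) = -1427*1/992 = -1427/992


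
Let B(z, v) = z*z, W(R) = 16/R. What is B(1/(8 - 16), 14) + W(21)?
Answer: 1045/1344 ≈ 0.77753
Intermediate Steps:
B(z, v) = z²
B(1/(8 - 16), 14) + W(21) = (1/(8 - 16))² + 16/21 = (1/(-8))² + 16*(1/21) = (-⅛)² + 16/21 = 1/64 + 16/21 = 1045/1344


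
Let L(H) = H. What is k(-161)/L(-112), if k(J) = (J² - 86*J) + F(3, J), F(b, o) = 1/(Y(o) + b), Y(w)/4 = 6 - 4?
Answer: -218719/616 ≈ -355.06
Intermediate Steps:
Y(w) = 8 (Y(w) = 4*(6 - 4) = 4*2 = 8)
F(b, o) = 1/(8 + b)
k(J) = 1/11 + J² - 86*J (k(J) = (J² - 86*J) + 1/(8 + 3) = (J² - 86*J) + 1/11 = 1/11 + J² - 86*J)
k(-161)/L(-112) = (1/11 + (-161)² - 86*(-161))/(-112) = (1/11 + 25921 + 13846)*(-1/112) = (437438/11)*(-1/112) = -218719/616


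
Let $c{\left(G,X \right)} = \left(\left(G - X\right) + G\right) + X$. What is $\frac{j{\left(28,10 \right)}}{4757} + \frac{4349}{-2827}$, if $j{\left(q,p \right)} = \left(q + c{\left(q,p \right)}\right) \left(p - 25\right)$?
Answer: $- \frac{24250213}{13448039} \approx -1.8033$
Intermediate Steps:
$c{\left(G,X \right)} = 2 G$ ($c{\left(G,X \right)} = \left(- X + 2 G\right) + X = 2 G$)
$j{\left(q,p \right)} = 3 q \left(-25 + p\right)$ ($j{\left(q,p \right)} = \left(q + 2 q\right) \left(p - 25\right) = 3 q \left(-25 + p\right)$)
$\frac{j{\left(28,10 \right)}}{4757} + \frac{4349}{-2827} = \frac{3 \cdot 28 \left(-25 + 10\right)}{4757} + \frac{4349}{-2827} = 3 \cdot 28 \left(-15\right) \frac{1}{4757} + 4349 \left(- \frac{1}{2827}\right) = \left(-1260\right) \frac{1}{4757} - \frac{4349}{2827} = - \frac{1260}{4757} - \frac{4349}{2827} = - \frac{24250213}{13448039}$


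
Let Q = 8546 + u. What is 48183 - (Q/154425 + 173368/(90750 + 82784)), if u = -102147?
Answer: 645598461998692/13398993975 ≈ 48183.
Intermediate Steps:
Q = -93601 (Q = 8546 - 102147 = -93601)
48183 - (Q/154425 + 173368/(90750 + 82784)) = 48183 - (-93601/154425 + 173368/(90750 + 82784)) = 48183 - (-93601*1/154425 + 173368/173534) = 48183 - (-93601/154425 + 173368*(1/173534)) = 48183 - (-93601/154425 + 86684/86767) = 48183 - 1*5264698733/13398993975 = 48183 - 5264698733/13398993975 = 645598461998692/13398993975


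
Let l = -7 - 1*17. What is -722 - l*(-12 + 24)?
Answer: -434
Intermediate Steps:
l = -24 (l = -7 - 17 = -24)
-722 - l*(-12 + 24) = -722 - (-24)*(-12 + 24) = -722 - (-24)*12 = -722 - 1*(-288) = -722 + 288 = -434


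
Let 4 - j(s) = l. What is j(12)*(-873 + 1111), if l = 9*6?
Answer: -11900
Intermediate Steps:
l = 54
j(s) = -50 (j(s) = 4 - 1*54 = 4 - 54 = -50)
j(12)*(-873 + 1111) = -50*(-873 + 1111) = -50*238 = -11900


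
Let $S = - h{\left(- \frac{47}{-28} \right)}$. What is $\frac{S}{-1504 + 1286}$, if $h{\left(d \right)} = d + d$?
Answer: $\frac{47}{3052} \approx 0.0154$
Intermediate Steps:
$h{\left(d \right)} = 2 d$
$S = - \frac{47}{14}$ ($S = - 2 \left(- \frac{47}{-28}\right) = - 2 \left(\left(-47\right) \left(- \frac{1}{28}\right)\right) = - \frac{2 \cdot 47}{28} = \left(-1\right) \frac{47}{14} = - \frac{47}{14} \approx -3.3571$)
$\frac{S}{-1504 + 1286} = \frac{1}{-1504 + 1286} \left(- \frac{47}{14}\right) = \frac{1}{-218} \left(- \frac{47}{14}\right) = \left(- \frac{1}{218}\right) \left(- \frac{47}{14}\right) = \frac{47}{3052}$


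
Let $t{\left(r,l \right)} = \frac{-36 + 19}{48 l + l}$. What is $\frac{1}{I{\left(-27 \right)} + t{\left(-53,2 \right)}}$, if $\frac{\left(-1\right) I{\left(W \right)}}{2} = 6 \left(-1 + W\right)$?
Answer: $\frac{98}{32911} \approx 0.0029777$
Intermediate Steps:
$t{\left(r,l \right)} = - \frac{17}{49 l}$
$I{\left(W \right)} = 12 - 12 W$ ($I{\left(W \right)} = - 2 \cdot 6 \left(-1 + W\right) = - 2 \left(-6 + 6 W\right) = 12 - 12 W$)
$\frac{1}{I{\left(-27 \right)} + t{\left(-53,2 \right)}} = \frac{1}{\left(12 - -324\right) - \frac{17}{49 \cdot 2}} = \frac{1}{\left(12 + 324\right) - \frac{17}{98}} = \frac{1}{336 - \frac{17}{98}} = \frac{1}{\frac{32911}{98}} = \frac{98}{32911}$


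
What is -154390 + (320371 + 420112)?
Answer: 586093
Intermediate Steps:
-154390 + (320371 + 420112) = -154390 + 740483 = 586093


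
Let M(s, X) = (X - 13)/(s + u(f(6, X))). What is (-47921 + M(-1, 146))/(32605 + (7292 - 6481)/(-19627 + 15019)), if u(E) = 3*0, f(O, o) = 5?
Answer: -221432832/150243029 ≈ -1.4738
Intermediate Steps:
u(E) = 0
M(s, X) = (-13 + X)/s (M(s, X) = (X - 13)/(s + 0) = (-13 + X)/s)
(-47921 + M(-1, 146))/(32605 + (7292 - 6481)/(-19627 + 15019)) = (-47921 + (-13 + 146)/(-1))/(32605 + (7292 - 6481)/(-19627 + 15019)) = (-47921 - 1*133)/(32605 + 811/(-4608)) = (-47921 - 133)/(32605 + 811*(-1/4608)) = -48054/(32605 - 811/4608) = -48054/150243029/4608 = -48054*4608/150243029 = -221432832/150243029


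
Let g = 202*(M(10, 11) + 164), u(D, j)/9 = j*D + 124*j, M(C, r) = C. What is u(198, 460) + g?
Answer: 1368228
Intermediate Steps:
u(D, j) = 1116*j + 9*D*j (u(D, j) = 9*(j*D + 124*j) = 9*(D*j + 124*j) = 9*(124*j + D*j) = 1116*j + 9*D*j)
g = 35148 (g = 202*(10 + 164) = 202*174 = 35148)
u(198, 460) + g = 9*460*(124 + 198) + 35148 = 9*460*322 + 35148 = 1333080 + 35148 = 1368228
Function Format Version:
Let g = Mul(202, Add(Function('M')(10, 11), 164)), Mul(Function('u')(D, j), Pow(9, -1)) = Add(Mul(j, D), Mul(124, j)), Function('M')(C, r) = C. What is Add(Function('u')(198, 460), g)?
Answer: 1368228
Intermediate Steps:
Function('u')(D, j) = Add(Mul(1116, j), Mul(9, D, j)) (Function('u')(D, j) = Mul(9, Add(Mul(j, D), Mul(124, j))) = Mul(9, Add(Mul(D, j), Mul(124, j))) = Mul(9, Add(Mul(124, j), Mul(D, j))) = Add(Mul(1116, j), Mul(9, D, j)))
g = 35148 (g = Mul(202, Add(10, 164)) = Mul(202, 174) = 35148)
Add(Function('u')(198, 460), g) = Add(Mul(9, 460, Add(124, 198)), 35148) = Add(Mul(9, 460, 322), 35148) = Add(1333080, 35148) = 1368228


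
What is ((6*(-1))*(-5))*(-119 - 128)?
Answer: -7410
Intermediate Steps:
((6*(-1))*(-5))*(-119 - 128) = -6*(-5)*(-247) = 30*(-247) = -7410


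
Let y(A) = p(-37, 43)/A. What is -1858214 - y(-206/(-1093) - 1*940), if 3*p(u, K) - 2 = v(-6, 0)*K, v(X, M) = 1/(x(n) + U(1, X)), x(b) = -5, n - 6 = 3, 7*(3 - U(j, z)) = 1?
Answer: -85895254907023/46224630 ≈ -1.8582e+6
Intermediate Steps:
U(j, z) = 20/7 (U(j, z) = 3 - ⅐*1 = 3 - ⅐ = 20/7)
n = 9 (n = 6 + 3 = 9)
v(X, M) = -7/15 (v(X, M) = 1/(-5 + 20/7) = 1/(-15/7) = -7/15)
p(u, K) = ⅔ - 7*K/45 (p(u, K) = ⅔ + (-7*K/15)/3 = ⅔ - 7*K/45)
y(A) = -271/(45*A) (y(A) = (⅔ - 7/45*43)/A = (⅔ - 301/45)/A = -271/(45*A))
-1858214 - y(-206/(-1093) - 1*940) = -1858214 - (-271)/(45*(-206/(-1093) - 1*940)) = -1858214 - (-271)/(45*(-206*(-1/1093) - 940)) = -1858214 - (-271)/(45*(206/1093 - 940)) = -1858214 - (-271)/(45*(-1027214/1093)) = -1858214 - (-271)*(-1093)/(45*1027214) = -1858214 - 1*296203/46224630 = -1858214 - 296203/46224630 = -85895254907023/46224630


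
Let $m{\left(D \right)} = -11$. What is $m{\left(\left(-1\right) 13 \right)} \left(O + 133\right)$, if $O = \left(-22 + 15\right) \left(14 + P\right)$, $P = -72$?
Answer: $-5929$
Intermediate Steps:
$O = 406$ ($O = \left(-22 + 15\right) \left(14 - 72\right) = \left(-7\right) \left(-58\right) = 406$)
$m{\left(\left(-1\right) 13 \right)} \left(O + 133\right) = - 11 \left(406 + 133\right) = \left(-11\right) 539 = -5929$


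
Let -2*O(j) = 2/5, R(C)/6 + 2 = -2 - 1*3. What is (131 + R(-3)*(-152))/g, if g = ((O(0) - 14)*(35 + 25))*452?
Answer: -6515/385104 ≈ -0.016917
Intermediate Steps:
R(C) = -42 (R(C) = -12 + 6*(-2 - 1*3) = -12 + 6*(-2 - 3) = -12 + 6*(-5) = -12 - 30 = -42)
O(j) = -⅕ (O(j) = -1/5 = -½*⅖ = -⅕)
g = -385104 (g = ((-⅕ - 14)*(35 + 25))*452 = -71/5*60*452 = -852*452 = -385104)
(131 + R(-3)*(-152))/g = (131 - 42*(-152))/(-385104) = (131 + 6384)*(-1/385104) = 6515*(-1/385104) = -6515/385104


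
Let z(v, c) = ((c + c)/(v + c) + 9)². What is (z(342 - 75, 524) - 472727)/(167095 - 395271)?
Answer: 147854801099/71382693928 ≈ 2.0713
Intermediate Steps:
z(v, c) = (9 + 2*c/(c + v))² (z(v, c) = ((2*c)/(c + v) + 9)² = (2*c/(c + v) + 9)² = (9 + 2*c/(c + v))²)
(z(342 - 75, 524) - 472727)/(167095 - 395271) = ((9*(342 - 75) + 11*524)²/(524 + (342 - 75))² - 472727)/(167095 - 395271) = ((9*267 + 5764)²/(524 + 267)² - 472727)/(-228176) = ((2403 + 5764)²/791² - 472727)*(-1/228176) = ((1/625681)*8167² - 472727)*(-1/228176) = ((1/625681)*66699889 - 472727)*(-1/228176) = (66699889/625681 - 472727)*(-1/228176) = -295709602198/625681*(-1/228176) = 147854801099/71382693928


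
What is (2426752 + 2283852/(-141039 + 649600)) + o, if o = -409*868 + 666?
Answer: 1053947151618/508561 ≈ 2.0724e+6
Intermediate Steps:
o = -354346 (o = -355012 + 666 = -354346)
(2426752 + 2283852/(-141039 + 649600)) + o = (2426752 + 2283852/(-141039 + 649600)) - 354346 = (2426752 + 2283852/508561) - 354346 = 1234153707724/508561 - 354346 = 1053947151618/508561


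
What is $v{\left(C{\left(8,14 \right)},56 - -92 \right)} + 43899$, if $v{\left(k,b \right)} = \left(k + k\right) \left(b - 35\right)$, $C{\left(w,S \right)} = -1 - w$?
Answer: $41865$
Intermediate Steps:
$v{\left(k,b \right)} = 2 k \left(-35 + b\right)$
$v{\left(C{\left(8,14 \right)},56 - -92 \right)} + 43899 = 2 \left(-1 - 8\right) \left(-35 + \left(56 - -92\right)\right) + 43899 = 2 \left(-1 - 8\right) \left(-35 + \left(56 + 92\right)\right) + 43899 = 2 \left(-9\right) \left(-35 + 148\right) + 43899 = 2 \left(-9\right) 113 + 43899 = -2034 + 43899 = 41865$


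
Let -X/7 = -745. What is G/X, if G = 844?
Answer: 844/5215 ≈ 0.16184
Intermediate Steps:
X = 5215 (X = -7*(-745) = 5215)
G/X = 844/5215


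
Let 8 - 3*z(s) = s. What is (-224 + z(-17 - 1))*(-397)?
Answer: 256462/3 ≈ 85487.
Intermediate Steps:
z(s) = 8/3 - s/3
(-224 + z(-17 - 1))*(-397) = (-224 + (8/3 - (-17 - 1)/3))*(-397) = (-224 + (8/3 - 1/3*(-18)))*(-397) = (-224 + (8/3 + 6))*(-397) = (-224 + 26/3)*(-397) = -646/3*(-397) = 256462/3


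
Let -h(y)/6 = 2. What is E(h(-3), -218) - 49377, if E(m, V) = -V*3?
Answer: -48723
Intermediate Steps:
h(y) = -12 (h(y) = -6*2 = -12)
E(m, V) = -3*V
E(h(-3), -218) - 49377 = -3*(-218) - 49377 = 654 - 49377 = -48723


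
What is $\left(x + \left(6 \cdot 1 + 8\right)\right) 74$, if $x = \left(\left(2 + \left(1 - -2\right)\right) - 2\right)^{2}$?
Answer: $1702$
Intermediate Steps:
$x = 9$ ($x = \left(\left(2 + \left(1 + 2\right)\right) - 2\right)^{2} = \left(\left(2 + 3\right) - 2\right)^{2} = \left(5 - 2\right)^{2} = 3^{2} = 9$)
$\left(x + \left(6 \cdot 1 + 8\right)\right) 74 = \left(9 + \left(6 \cdot 1 + 8\right)\right) 74 = \left(9 + \left(6 + 8\right)\right) 74 = \left(9 + 14\right) 74 = 23 \cdot 74 = 1702$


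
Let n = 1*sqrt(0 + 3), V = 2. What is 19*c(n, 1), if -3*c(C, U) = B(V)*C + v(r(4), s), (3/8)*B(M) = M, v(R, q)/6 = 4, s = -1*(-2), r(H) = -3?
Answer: -152 - 304*sqrt(3)/9 ≈ -210.50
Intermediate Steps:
s = 2
v(R, q) = 24 (v(R, q) = 6*4 = 24)
B(M) = 8*M/3
n = sqrt(3) (n = 1*sqrt(3) = sqrt(3) ≈ 1.7320)
c(C, U) = -8 - 16*C/9 (c(C, U) = -(((8/3)*2)*C + 24)/3 = -(16*C/3 + 24)/3 = -(24 + 16*C/3)/3 = -8 - 16*C/9)
19*c(n, 1) = 19*(-8 - 16*sqrt(3)/9) = -152 - 304*sqrt(3)/9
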